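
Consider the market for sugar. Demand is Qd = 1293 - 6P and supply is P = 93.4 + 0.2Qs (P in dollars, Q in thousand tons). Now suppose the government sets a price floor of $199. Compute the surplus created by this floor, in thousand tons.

Rearranging supply gives Qs = 5P - 467. Setting quantity demanded equal to quantity supplied, 1293 - 6P = 5P - 467, gives P* = 160 and Q* = 333.
Since 199 > 160, the floor is binding.
At P = 199: Qd = 1293 - 6·199 = 99 and Qs = 5·199 - 467 = 528.
Surplus = Qs - Qd = 528 - 99 = 429.

429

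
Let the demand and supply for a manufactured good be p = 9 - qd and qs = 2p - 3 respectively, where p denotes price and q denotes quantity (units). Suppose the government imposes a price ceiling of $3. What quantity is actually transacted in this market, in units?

3

Rearranging demand gives qd = 9 - p. Setting quantity demanded equal to quantity supplied, 9 - p = 2p - 3, gives p* = 4 and q* = 5.
Because the ceiling (3) lies below the market-clearing price, it is binding.
At p = 3: qd = 9 - 3 = 6 and qs = 2·3 - 3 = 3.
The quantity actually transacted is the short side, supply: 3.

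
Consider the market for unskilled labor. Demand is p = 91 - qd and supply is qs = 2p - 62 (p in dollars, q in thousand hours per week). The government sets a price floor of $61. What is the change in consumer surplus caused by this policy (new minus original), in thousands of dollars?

-350

Rearranging demand gives qd = 91 - p. Setting quantity demanded equal to quantity supplied, 91 - p = 2p - 62, gives p* = 51 and q* = 40.
Since 61 > 51, the floor is binding.
At p = 61: qd = 91 - 61 = 30 and qs = 2·61 - 62 = 60.
Consumer surplus without the control is ½ · (91 - 51) · 40 = 800.
With the floor, consumers buy 30 units at 61, so CS = ½ · (91 - 61) · 30 = 450.
Change in consumer surplus = 450 - 800 = -350.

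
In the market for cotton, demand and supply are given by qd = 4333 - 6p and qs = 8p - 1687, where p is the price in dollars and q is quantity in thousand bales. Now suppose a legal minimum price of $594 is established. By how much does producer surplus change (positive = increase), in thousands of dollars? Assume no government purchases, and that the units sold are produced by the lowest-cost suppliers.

65600

Without the control the market clears where 4333 - 6p = 8p - 1687, i.e. p* = 430 and q* = 1753.
Since 594 > 430, the floor is binding.
At p = 594: qd = 4333 - 6·594 = 769 and qs = 8·594 - 1687 = 3065.
Producer surplus without the control is ½ · (430 - 210.875) · 1753 = 192063.0625.
With the floor, 769 units are sold at 594. The supply price at q = 769 is 307, so PS = ½ · [(594 - 210.875) + (594 - 307)] · 769 = 257663.0625.
Change in producer surplus = 257663.0625 - 192063.0625 = 65600.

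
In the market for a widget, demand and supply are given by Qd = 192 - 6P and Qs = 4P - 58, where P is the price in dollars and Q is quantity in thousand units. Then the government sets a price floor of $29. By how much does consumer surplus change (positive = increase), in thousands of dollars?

-120

Setting quantity demanded equal to quantity supplied, 192 - 6P = 4P - 58, gives P* = 25 and Q* = 42.
The floor of 29 is above the equilibrium price 25, so it binds.
At P = 29: Qd = 192 - 6·29 = 18 and Qs = 4·29 - 58 = 58.
Consumer surplus without the control is ½ · (32 - 25) · 42 = 147.
With the floor, consumers buy 18 units at 29, so CS = ½ · (32 - 29) · 18 = 27.
Change in consumer surplus = 27 - 147 = -120.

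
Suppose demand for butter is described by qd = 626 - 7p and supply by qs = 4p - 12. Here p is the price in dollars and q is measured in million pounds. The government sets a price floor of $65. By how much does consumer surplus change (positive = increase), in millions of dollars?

-1368.5

Without the control the market clears where 626 - 7p = 4p - 12, i.e. p* = 58 and q* = 220.
Since 65 > 58, the floor is binding.
At p = 65: qd = 626 - 7·65 = 171 and qs = 4·65 - 12 = 248.
Consumer surplus without the control is ½ · (626/7 - 58) · 220 = 24200/7.
With the floor, consumers buy 171 units at 65, so CS = ½ · (626/7 - 65) · 171 = 29241/14.
Change in consumer surplus = 29241/14 - 24200/7 = -1368.5.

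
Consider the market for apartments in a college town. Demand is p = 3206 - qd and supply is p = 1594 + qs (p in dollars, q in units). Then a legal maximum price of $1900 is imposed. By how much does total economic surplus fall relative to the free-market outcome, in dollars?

Rearranging demand gives qd = 3206 - p; rearranging supply gives qs = p - 1594. Setting quantity demanded equal to quantity supplied, 3206 - p = p - 1594, gives p* = 2400 and q* = 806.
Since 1900 < 2400, the ceiling is binding.
At p = 1900: qd = 3206 - 1900 = 1306 and qs = 1900 - 1594 = 306.
Quantity traded falls to 306. At q = 306 the demand price is 3206 - 306 = 2900 and the supply price is 1594 + 306 = 1900.
Deadweight loss = ½ · (2900 - 1900) · (806 - 306) = ½ · 1000 · 500 = 250000.

250000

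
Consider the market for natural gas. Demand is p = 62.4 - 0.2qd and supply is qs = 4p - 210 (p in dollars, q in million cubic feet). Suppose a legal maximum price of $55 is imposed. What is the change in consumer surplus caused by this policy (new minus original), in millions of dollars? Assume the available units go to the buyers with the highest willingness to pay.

Rearranging demand gives qd = 312 - 5p. Equilibrium: 312 - 5p = 4p - 210, so 522 = 9p and p* = 58, q* = 22.
The ceiling of 55 is below the equilibrium price 58, so it binds.
At p = 55: qd = 312 - 5·55 = 37 and qs = 4·55 - 210 = 10.
Consumer surplus without the control is ½ · (62.4 - 58) · 22 = 48.4.
With the ceiling, 10 units are sold at 55 (assume they go to the highest-value buyers). The demand price at q = 10 is 60.4, so CS = ½ · [(62.4 - 55) + (60.4 - 55)] · 10 = 64.
Change in consumer surplus = 64 - 48.4 = 15.6.

15.6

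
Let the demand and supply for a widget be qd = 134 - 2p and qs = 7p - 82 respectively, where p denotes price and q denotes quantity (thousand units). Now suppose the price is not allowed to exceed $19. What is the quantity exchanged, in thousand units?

51

Equilibrium: 134 - 2p = 7p - 82, so 216 = 9p and p* = 24, q* = 86.
The ceiling of 19 is below the equilibrium price 24, so it binds.
At p = 19: qd = 134 - 2·19 = 96 and qs = 7·19 - 82 = 51.
The quantity actually transacted is the short side, supply: 51.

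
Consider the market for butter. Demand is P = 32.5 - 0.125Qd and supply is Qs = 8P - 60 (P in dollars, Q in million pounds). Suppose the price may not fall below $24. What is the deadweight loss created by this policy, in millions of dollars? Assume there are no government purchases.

Rearranging demand gives Qd = 260 - 8P. In a free market, 260 - 8P = 8P - 60 gives the equilibrium P* = 20, Q* = 100.
Since 24 > 20, the floor is binding.
At P = 24: Qd = 260 - 8·24 = 68 and Qs = 8·24 - 60 = 132.
Quantity traded falls to 68. At Q = 68 the demand price is (260 - 68)/8 = 24 and the supply price is (60 + 68)/8 = 16.
Deadweight loss = ½ · (24 - 16) · (100 - 68) = ½ · 8 · 32 = 128.

128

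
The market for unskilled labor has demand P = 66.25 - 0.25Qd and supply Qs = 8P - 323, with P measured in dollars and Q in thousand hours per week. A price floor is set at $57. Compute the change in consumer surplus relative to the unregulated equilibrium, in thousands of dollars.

-424

Rearranging demand gives Qd = 265 - 4P. Setting quantity demanded equal to quantity supplied, 265 - 4P = 8P - 323, gives P* = 49 and Q* = 69.
Because the floor (57) lies above the market-clearing price, it is binding.
At P = 57: Qd = 265 - 4·57 = 37 and Qs = 8·57 - 323 = 133.
Consumer surplus without the control is ½ · (66.25 - 49) · 69 = 595.125.
With the floor, consumers buy 37 units at 57, so CS = ½ · (66.25 - 57) · 37 = 171.125.
Change in consumer surplus = 171.125 - 595.125 = -424.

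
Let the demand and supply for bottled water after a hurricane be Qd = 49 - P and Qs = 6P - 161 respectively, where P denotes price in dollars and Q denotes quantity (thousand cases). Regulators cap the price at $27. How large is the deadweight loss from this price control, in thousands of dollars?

189

Equilibrium: 49 - P = 6P - 161, so 210 = 7P and P* = 30, Q* = 19.
Because the ceiling (27) lies below the market-clearing price, it is binding.
At P = 27: Qd = 49 - 27 = 22 and Qs = 6·27 - 161 = 1.
Quantity traded falls to 1. At Q = 1 the demand price is 49 - 1 = 48 and the supply price is (161 + 1)/6 = 27.
Deadweight loss = ½ · (48 - 27) · (19 - 1) = ½ · 21 · 18 = 189.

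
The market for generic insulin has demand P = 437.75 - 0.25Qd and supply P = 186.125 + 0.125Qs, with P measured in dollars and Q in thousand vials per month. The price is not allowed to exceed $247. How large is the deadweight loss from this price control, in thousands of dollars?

Rearranging demand gives Qd = 1751 - 4P; rearranging supply gives Qs = 8P - 1489. Setting quantity demanded equal to quantity supplied, 1751 - 4P = 8P - 1489, gives P* = 270 and Q* = 671.
Since 247 < 270, the ceiling is binding.
At P = 247: Qd = 1751 - 4·247 = 763 and Qs = 8·247 - 1489 = 487.
Quantity traded falls to 487. At Q = 487 the demand price is (1751 - 487)/4 = 316 and the supply price is (1489 + 487)/8 = 247.
Deadweight loss = ½ · (316 - 247) · (671 - 487) = ½ · 69 · 184 = 6348.

6348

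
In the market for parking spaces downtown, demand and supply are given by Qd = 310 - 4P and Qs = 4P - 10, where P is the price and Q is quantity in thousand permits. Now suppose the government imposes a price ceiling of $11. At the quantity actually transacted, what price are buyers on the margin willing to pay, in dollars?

Without the control the market clears where 310 - 4P = 4P - 10, i.e. P* = 40 and Q* = 150.
Because the ceiling (11) lies below the market-clearing price, it is binding.
At P = 11: Qd = 310 - 4·11 = 266 and Qs = 4·11 - 10 = 34.
Only 34 units reach the market. On the demand curve, the marginal buyer's willingness to pay at Q = 34 is (310 - 34)/4 = 69.

69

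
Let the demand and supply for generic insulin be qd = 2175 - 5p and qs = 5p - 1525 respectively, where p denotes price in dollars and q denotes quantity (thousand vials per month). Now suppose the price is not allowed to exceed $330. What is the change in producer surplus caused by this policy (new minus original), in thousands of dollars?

-9000

Setting quantity demanded equal to quantity supplied, 2175 - 5p = 5p - 1525, gives p* = 370 and q* = 325.
Since 330 < 370, the ceiling is binding.
At p = 330: qd = 2175 - 5·330 = 525 and qs = 5·330 - 1525 = 125.
Producer surplus without the control is ½ · (370 - 305) · 325 = 10562.5.
With the ceiling, producers sell 125 units at 330, so PS = ½ · (330 - 305) · 125 = 1562.5.
Change in producer surplus = 1562.5 - 10562.5 = -9000.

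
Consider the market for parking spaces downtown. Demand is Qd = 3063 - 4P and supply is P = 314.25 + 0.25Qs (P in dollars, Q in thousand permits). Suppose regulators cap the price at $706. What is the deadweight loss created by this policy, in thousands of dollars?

0

Rearranging supply gives Qs = 4P - 1257. Equilibrium: 3063 - 4P = 4P - 1257, so 4320 = 8P and P* = 540, Q* = 903.
Since 706 is above P* = 540, the ceiling does not bind and the free-market outcome prevails.
Since the control does not bind, no trades are prevented and deadweight loss is zero.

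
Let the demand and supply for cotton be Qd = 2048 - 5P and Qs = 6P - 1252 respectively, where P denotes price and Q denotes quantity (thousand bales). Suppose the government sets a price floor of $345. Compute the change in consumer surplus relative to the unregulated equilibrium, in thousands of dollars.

Setting quantity demanded equal to quantity supplied, 2048 - 5P = 6P - 1252, gives P* = 300 and Q* = 548.
Because the floor (345) lies above the market-clearing price, it is binding.
At P = 345: Qd = 2048 - 5·345 = 323 and Qs = 6·345 - 1252 = 818.
Consumer surplus without the control is ½ · (409.6 - 300) · 548 = 30030.4.
With the floor, consumers buy 323 units at 345, so CS = ½ · (409.6 - 345) · 323 = 10432.9.
Change in consumer surplus = 10432.9 - 30030.4 = -19597.5.

-19597.5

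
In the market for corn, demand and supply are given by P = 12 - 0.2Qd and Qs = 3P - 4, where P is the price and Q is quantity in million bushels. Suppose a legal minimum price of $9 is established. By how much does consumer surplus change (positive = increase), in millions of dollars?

-17.5

Rearranging demand gives Qd = 60 - 5P. Equilibrium: 60 - 5P = 3P - 4, so 64 = 8P and P* = 8, Q* = 20.
Because the floor (9) lies above the market-clearing price, it is binding.
At P = 9: Qd = 60 - 5·9 = 15 and Qs = 3·9 - 4 = 23.
Consumer surplus without the control is ½ · (12 - 8) · 20 = 40.
With the floor, consumers buy 15 units at 9, so CS = ½ · (12 - 9) · 15 = 22.5.
Change in consumer surplus = 22.5 - 40 = -17.5.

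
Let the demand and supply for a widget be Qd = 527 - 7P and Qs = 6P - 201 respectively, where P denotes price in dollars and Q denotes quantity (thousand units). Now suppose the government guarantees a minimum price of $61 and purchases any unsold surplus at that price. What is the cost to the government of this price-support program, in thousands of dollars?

Equilibrium: 527 - 7P = 6P - 201, so 728 = 13P and P* = 56, Q* = 135.
Since 61 > 56, the floor is binding.
At P = 61: Qd = 527 - 7·61 = 100 and Qs = 6·61 - 201 = 165.
Surplus = Qs - Qd = 65.
Government expenditure = surplus × support price = 65 × 61 = 3965.

3965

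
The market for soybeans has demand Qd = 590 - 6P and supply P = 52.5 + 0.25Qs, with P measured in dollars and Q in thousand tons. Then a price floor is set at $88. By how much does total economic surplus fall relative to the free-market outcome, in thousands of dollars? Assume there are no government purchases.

Rearranging supply gives Qs = 4P - 210. Setting quantity demanded equal to quantity supplied, 590 - 6P = 4P - 210, gives P* = 80 and Q* = 110.
Because the floor (88) lies above the market-clearing price, it is binding.
At P = 88: Qd = 590 - 6·88 = 62 and Qs = 4·88 - 210 = 142.
Quantity traded falls to 62. At Q = 62 the demand price is (590 - 62)/6 = 88 and the supply price is (210 + 62)/4 = 68.
Deadweight loss = ½ · (88 - 68) · (110 - 62) = ½ · 20 · 48 = 480.

480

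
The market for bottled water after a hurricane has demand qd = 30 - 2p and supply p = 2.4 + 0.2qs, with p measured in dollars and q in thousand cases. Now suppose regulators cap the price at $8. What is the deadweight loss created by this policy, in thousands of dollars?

0

Rearranging supply gives qs = 5p - 12. Setting quantity demanded equal to quantity supplied, 30 - 2p = 5p - 12, gives p* = 6 and q* = 18.
The ceiling of 8 is above the equilibrium price 6, so it is not binding; the market clears at p* = 6, q* = 18.
Since the control does not bind, no trades are prevented and deadweight loss is zero.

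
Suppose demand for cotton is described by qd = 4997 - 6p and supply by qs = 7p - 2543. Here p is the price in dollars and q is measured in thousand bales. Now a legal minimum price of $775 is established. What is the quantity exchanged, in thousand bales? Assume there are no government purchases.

347

Without the control the market clears where 4997 - 6p = 7p - 2543, i.e. p* = 580 and q* = 1517.
The floor of 775 is above the equilibrium price 580, so it binds.
At p = 775: qd = 4997 - 6·775 = 347 and qs = 7·775 - 2543 = 2882.
The quantity actually transacted is the short side, demand: 347.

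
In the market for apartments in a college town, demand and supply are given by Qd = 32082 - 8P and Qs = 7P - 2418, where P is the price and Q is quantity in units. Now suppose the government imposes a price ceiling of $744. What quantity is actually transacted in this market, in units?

Equilibrium: 32082 - 8P = 7P - 2418, so 34500 = 15P and P* = 2300, Q* = 13682.
Because the ceiling (744) lies below the market-clearing price, it is binding.
At P = 744: Qd = 32082 - 8·744 = 26130 and Qs = 7·744 - 2418 = 2790.
The quantity actually transacted is the short side, supply: 2790.

2790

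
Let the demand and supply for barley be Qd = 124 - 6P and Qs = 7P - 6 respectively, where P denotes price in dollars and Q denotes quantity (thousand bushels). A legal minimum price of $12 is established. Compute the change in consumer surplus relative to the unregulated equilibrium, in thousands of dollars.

-116

Without the control the market clears where 124 - 6P = 7P - 6, i.e. P* = 10 and Q* = 64.
Because the floor (12) lies above the market-clearing price, it is binding.
At P = 12: Qd = 124 - 6·12 = 52 and Qs = 7·12 - 6 = 78.
Consumer surplus without the control is ½ · (62/3 - 10) · 64 = 1024/3.
With the floor, consumers buy 52 units at 12, so CS = ½ · (62/3 - 12) · 52 = 676/3.
Change in consumer surplus = 676/3 - 1024/3 = -116.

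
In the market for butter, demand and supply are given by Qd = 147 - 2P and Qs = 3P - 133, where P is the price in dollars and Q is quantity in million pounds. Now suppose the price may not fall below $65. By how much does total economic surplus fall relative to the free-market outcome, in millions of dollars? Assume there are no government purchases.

135

Setting quantity demanded equal to quantity supplied, 147 - 2P = 3P - 133, gives P* = 56 and Q* = 35.
The floor of 65 is above the equilibrium price 56, so it binds.
At P = 65: Qd = 147 - 2·65 = 17 and Qs = 3·65 - 133 = 62.
Quantity traded falls to 17. At Q = 17 the demand price is (147 - 17)/2 = 65 and the supply price is (133 + 17)/3 = 50.
Deadweight loss = ½ · (65 - 50) · (35 - 17) = ½ · 15 · 18 = 135.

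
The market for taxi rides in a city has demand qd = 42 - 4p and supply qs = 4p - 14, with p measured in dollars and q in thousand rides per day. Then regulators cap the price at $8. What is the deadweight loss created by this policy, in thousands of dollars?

In a free market, 42 - 4p = 4p - 14 gives the equilibrium p* = 7, q* = 14.
Since 8 is above p* = 7, the ceiling does not bind and the free-market outcome prevails.
Since the control does not bind, no trades are prevented and deadweight loss is zero.

0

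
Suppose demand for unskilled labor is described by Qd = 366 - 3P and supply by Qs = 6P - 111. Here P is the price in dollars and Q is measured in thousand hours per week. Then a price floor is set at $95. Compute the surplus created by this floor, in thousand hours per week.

Without the control the market clears where 366 - 3P = 6P - 111, i.e. P* = 53 and Q* = 207.
The floor of 95 is above the equilibrium price 53, so it binds.
At P = 95: Qd = 366 - 3·95 = 81 and Qs = 6·95 - 111 = 459.
Surplus = Qs - Qd = 459 - 81 = 378.

378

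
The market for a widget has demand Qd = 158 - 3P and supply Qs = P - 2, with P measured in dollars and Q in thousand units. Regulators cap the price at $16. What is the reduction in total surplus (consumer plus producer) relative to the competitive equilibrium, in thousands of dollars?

384

In a free market, 158 - 3P = P - 2 gives the equilibrium P* = 40, Q* = 38.
Because the ceiling (16) lies below the market-clearing price, it is binding.
At P = 16: Qd = 158 - 3·16 = 110 and Qs = 16 - 2 = 14.
Quantity traded falls to 14. At Q = 14 the demand price is (158 - 14)/3 = 48 and the supply price is 2 + 14 = 16.
Deadweight loss = ½ · (48 - 16) · (38 - 14) = ½ · 32 · 24 = 384.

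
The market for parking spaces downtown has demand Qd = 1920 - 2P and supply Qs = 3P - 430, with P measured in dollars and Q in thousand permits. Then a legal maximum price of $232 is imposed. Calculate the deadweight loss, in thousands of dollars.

212415

In a free market, 1920 - 2P = 3P - 430 gives the equilibrium P* = 470, Q* = 980.
The ceiling of 232 is below the equilibrium price 470, so it binds.
At P = 232: Qd = 1920 - 2·232 = 1456 and Qs = 3·232 - 430 = 266.
Quantity traded falls to 266. At Q = 266 the demand price is (1920 - 266)/2 = 827 and the supply price is (430 + 266)/3 = 232.
Deadweight loss = ½ · (827 - 232) · (980 - 266) = ½ · 595 · 714 = 212415.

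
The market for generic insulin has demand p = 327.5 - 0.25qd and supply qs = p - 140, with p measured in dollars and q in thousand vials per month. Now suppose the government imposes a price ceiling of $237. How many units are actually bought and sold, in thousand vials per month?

Rearranging demand gives qd = 1310 - 4p. Equilibrium: 1310 - 4p = p - 140, so 1450 = 5p and p* = 290, q* = 150.
The ceiling of 237 is below the equilibrium price 290, so it binds.
At p = 237: qd = 1310 - 4·237 = 362 and qs = 237 - 140 = 97.
The quantity actually transacted is the short side, supply: 97.

97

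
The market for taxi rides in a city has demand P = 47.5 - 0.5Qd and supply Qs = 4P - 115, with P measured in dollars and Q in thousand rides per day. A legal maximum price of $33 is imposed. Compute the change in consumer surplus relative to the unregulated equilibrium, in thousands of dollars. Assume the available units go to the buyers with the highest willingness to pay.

18

Rearranging demand gives Qd = 95 - 2P. Without the control the market clears where 95 - 2P = 4P - 115, i.e. P* = 35 and Q* = 25.
Because the ceiling (33) lies below the market-clearing price, it is binding.
At P = 33: Qd = 95 - 2·33 = 29 and Qs = 4·33 - 115 = 17.
Consumer surplus without the control is ½ · (47.5 - 35) · 25 = 156.25.
With the ceiling, 17 units are sold at 33 (assume they go to the highest-value buyers). The demand price at Q = 17 is 39, so CS = ½ · [(47.5 - 33) + (39 - 33)] · 17 = 174.25.
Change in consumer surplus = 174.25 - 156.25 = 18.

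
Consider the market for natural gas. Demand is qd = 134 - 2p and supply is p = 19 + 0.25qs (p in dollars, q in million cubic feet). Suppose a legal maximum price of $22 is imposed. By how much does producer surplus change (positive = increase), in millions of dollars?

-494

Rearranging supply gives qs = 4p - 76. Without the control the market clears where 134 - 2p = 4p - 76, i.e. p* = 35 and q* = 64.
Since 22 < 35, the ceiling is binding.
At p = 22: qd = 134 - 2·22 = 90 and qs = 4·22 - 76 = 12.
Producer surplus without the control is ½ · (35 - 19) · 64 = 512.
With the ceiling, producers sell 12 units at 22, so PS = ½ · (22 - 19) · 12 = 18.
Change in producer surplus = 18 - 512 = -494.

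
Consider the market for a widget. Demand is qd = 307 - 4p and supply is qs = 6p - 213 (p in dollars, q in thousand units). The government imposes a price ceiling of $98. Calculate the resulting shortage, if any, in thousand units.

0

Without the control the market clears where 307 - 4p = 6p - 213, i.e. p* = 52 and q* = 99.
Since 98 is above p* = 52, the ceiling does not bind and the free-market outcome prevails.
Since the control does not bind, there is no shortage.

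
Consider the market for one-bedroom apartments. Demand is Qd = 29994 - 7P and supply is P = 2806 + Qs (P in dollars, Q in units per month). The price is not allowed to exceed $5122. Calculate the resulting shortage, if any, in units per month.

Rearranging supply gives Qs = P - 2806. Equilibrium: 29994 - 7P = P - 2806, so 32800 = 8P and P* = 4100, Q* = 1294.
The ceiling of 5122 is above the equilibrium price 4100, so it is not binding; the market clears at P* = 4100, Q* = 1294.
Since the control does not bind, there is no shortage.

0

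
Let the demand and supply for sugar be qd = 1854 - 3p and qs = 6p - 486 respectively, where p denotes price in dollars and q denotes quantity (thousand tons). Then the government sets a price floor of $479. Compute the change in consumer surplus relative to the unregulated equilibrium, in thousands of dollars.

Setting quantity demanded equal to quantity supplied, 1854 - 3p = 6p - 486, gives p* = 260 and q* = 1074.
The floor of 479 is above the equilibrium price 260, so it binds.
At p = 479: qd = 1854 - 3·479 = 417 and qs = 6·479 - 486 = 2388.
Consumer surplus without the control is ½ · (618 - 260) · 1074 = 192246.
With the floor, consumers buy 417 units at 479, so CS = ½ · (618 - 479) · 417 = 28981.5.
Change in consumer surplus = 28981.5 - 192246 = -163264.5.

-163264.5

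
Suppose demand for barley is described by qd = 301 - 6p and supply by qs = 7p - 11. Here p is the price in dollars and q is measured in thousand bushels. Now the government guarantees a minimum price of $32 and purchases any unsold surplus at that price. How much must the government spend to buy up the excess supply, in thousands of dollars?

3328

Equilibrium: 301 - 6p = 7p - 11, so 312 = 13p and p* = 24, q* = 157.
Since 32 > 24, the floor is binding.
At p = 32: qd = 301 - 6·32 = 109 and qs = 7·32 - 11 = 213.
Surplus = qs - qd = 104.
Government expenditure = surplus × support price = 104 × 32 = 3328.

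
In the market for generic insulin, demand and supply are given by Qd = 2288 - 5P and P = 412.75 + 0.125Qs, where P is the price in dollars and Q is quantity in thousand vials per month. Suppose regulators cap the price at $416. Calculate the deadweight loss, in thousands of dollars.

2038.4

Rearranging supply gives Qs = 8P - 3302. Setting quantity demanded equal to quantity supplied, 2288 - 5P = 8P - 3302, gives P* = 430 and Q* = 138.
The ceiling of 416 is below the equilibrium price 430, so it binds.
At P = 416: Qd = 2288 - 5·416 = 208 and Qs = 8·416 - 3302 = 26.
Quantity traded falls to 26. At Q = 26 the demand price is (2288 - 26)/5 = 452.4 and the supply price is (3302 + 26)/8 = 416.
Deadweight loss = ½ · (452.4 - 416) · (138 - 26) = ½ · 36.4 · 112 = 2038.4.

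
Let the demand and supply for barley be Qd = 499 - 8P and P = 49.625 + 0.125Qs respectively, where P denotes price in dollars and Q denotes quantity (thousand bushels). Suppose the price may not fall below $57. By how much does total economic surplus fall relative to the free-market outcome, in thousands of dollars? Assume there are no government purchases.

8

Rearranging supply gives Qs = 8P - 397. In a free market, 499 - 8P = 8P - 397 gives the equilibrium P* = 56, Q* = 51.
Since 57 > 56, the floor is binding.
At P = 57: Qd = 499 - 8·57 = 43 and Qs = 8·57 - 397 = 59.
Quantity traded falls to 43. At Q = 43 the demand price is (499 - 43)/8 = 57 and the supply price is (397 + 43)/8 = 55.
Deadweight loss = ½ · (57 - 55) · (51 - 43) = ½ · 2 · 8 = 8.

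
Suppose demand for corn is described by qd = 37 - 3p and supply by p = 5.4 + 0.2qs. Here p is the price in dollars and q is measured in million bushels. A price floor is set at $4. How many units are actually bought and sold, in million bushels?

13

Rearranging supply gives qs = 5p - 27. In a free market, 37 - 3p = 5p - 27 gives the equilibrium p* = 8, q* = 13.
The floor of 4 is below the equilibrium price 8, so it is not binding; the market clears at p* = 8, q* = 13.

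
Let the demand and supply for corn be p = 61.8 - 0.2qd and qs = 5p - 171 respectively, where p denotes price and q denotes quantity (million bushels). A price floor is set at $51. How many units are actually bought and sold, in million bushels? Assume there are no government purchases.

54

Rearranging demand gives qd = 309 - 5p. Setting quantity demanded equal to quantity supplied, 309 - 5p = 5p - 171, gives p* = 48 and q* = 69.
Because the floor (51) lies above the market-clearing price, it is binding.
At p = 51: qd = 309 - 5·51 = 54 and qs = 5·51 - 171 = 84.
The quantity actually transacted is the short side, demand: 54.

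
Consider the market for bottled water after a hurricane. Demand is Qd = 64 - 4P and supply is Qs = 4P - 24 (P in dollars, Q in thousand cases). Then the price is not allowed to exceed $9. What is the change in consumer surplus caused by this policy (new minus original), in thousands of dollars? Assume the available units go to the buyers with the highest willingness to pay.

16

Equilibrium: 64 - 4P = 4P - 24, so 88 = 8P and P* = 11, Q* = 20.
Because the ceiling (9) lies below the market-clearing price, it is binding.
At P = 9: Qd = 64 - 4·9 = 28 and Qs = 4·9 - 24 = 12.
Consumer surplus without the control is ½ · (16 - 11) · 20 = 50.
With the ceiling, 12 units are sold at 9 (assume they go to the highest-value buyers). The demand price at Q = 12 is 13, so CS = ½ · [(16 - 9) + (13 - 9)] · 12 = 66.
Change in consumer surplus = 66 - 50 = 16.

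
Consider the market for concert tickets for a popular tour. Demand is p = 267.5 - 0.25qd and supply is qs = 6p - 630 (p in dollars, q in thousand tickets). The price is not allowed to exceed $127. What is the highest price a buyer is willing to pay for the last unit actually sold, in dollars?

Rearranging demand gives qd = 1070 - 4p. In a free market, 1070 - 4p = 6p - 630 gives the equilibrium p* = 170, q* = 390.
The ceiling of 127 is below the equilibrium price 170, so it binds.
At p = 127: qd = 1070 - 4·127 = 562 and qs = 6·127 - 630 = 132.
Only 132 units reach the market. On the demand curve, the marginal buyer's willingness to pay at q = 132 is (1070 - 132)/4 = 234.5.

234.5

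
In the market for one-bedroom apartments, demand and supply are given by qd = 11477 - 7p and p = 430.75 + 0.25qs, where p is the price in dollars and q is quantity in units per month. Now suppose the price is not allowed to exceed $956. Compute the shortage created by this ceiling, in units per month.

2684

Rearranging supply gives qs = 4p - 1723. In a free market, 11477 - 7p = 4p - 1723 gives the equilibrium p* = 1200, q* = 3077.
Because the ceiling (956) lies below the market-clearing price, it is binding.
At p = 956: qd = 11477 - 7·956 = 4785 and qs = 4·956 - 1723 = 2101.
Shortage = qd - qs = 4785 - 2101 = 2684.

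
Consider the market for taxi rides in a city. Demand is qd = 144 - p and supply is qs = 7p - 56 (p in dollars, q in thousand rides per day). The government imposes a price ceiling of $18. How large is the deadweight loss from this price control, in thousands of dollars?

1372

Equilibrium: 144 - p = 7p - 56, so 200 = 8p and p* = 25, q* = 119.
Because the ceiling (18) lies below the market-clearing price, it is binding.
At p = 18: qd = 144 - 18 = 126 and qs = 7·18 - 56 = 70.
Quantity traded falls to 70. At q = 70 the demand price is 144 - 70 = 74 and the supply price is (56 + 70)/7 = 18.
Deadweight loss = ½ · (74 - 18) · (119 - 70) = ½ · 56 · 49 = 1372.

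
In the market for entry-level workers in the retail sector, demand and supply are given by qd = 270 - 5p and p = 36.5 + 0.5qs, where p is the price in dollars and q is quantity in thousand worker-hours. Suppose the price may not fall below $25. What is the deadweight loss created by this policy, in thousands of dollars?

Rearranging supply gives qs = 2p - 73. Setting quantity demanded equal to quantity supplied, 270 - 5p = 2p - 73, gives p* = 49 and q* = 25.
Since 25 is below p* = 49, the floor does not bind and the free-market outcome prevails.
Since the control does not bind, no trades are prevented and deadweight loss is zero.

0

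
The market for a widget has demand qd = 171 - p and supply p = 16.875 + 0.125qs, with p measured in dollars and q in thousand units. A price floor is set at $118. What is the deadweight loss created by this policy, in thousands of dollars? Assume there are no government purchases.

3969

Rearranging supply gives qs = 8p - 135. Setting quantity demanded equal to quantity supplied, 171 - p = 8p - 135, gives p* = 34 and q* = 137.
The floor of 118 is above the equilibrium price 34, so it binds.
At p = 118: qd = 171 - 118 = 53 and qs = 8·118 - 135 = 809.
Quantity traded falls to 53. At q = 53 the demand price is 171 - 53 = 118 and the supply price is (135 + 53)/8 = 23.5.
Deadweight loss = ½ · (118 - 23.5) · (137 - 53) = ½ · 94.5 · 84 = 3969.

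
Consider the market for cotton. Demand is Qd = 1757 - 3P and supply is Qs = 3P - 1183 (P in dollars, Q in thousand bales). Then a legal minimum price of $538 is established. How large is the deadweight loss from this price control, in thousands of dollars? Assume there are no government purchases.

6912

Setting quantity demanded equal to quantity supplied, 1757 - 3P = 3P - 1183, gives P* = 490 and Q* = 287.
The floor of 538 is above the equilibrium price 490, so it binds.
At P = 538: Qd = 1757 - 3·538 = 143 and Qs = 3·538 - 1183 = 431.
Quantity traded falls to 143. At Q = 143 the demand price is (1757 - 143)/3 = 538 and the supply price is (1183 + 143)/3 = 442.
Deadweight loss = ½ · (538 - 442) · (287 - 143) = ½ · 96 · 144 = 6912.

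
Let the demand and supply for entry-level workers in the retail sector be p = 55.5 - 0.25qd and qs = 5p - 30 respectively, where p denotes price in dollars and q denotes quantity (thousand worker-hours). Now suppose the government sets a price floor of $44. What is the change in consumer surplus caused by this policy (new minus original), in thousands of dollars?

-1248

Rearranging demand gives qd = 222 - 4p. In a free market, 222 - 4p = 5p - 30 gives the equilibrium p* = 28, q* = 110.
Because the floor (44) lies above the market-clearing price, it is binding.
At p = 44: qd = 222 - 4·44 = 46 and qs = 5·44 - 30 = 190.
Consumer surplus without the control is ½ · (55.5 - 28) · 110 = 1512.5.
With the floor, consumers buy 46 units at 44, so CS = ½ · (55.5 - 44) · 46 = 264.5.
Change in consumer surplus = 264.5 - 1512.5 = -1248.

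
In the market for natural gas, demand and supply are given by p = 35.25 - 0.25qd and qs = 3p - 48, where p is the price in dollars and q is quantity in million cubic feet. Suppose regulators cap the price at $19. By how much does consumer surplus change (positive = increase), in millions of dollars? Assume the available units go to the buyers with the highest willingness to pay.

Rearranging demand gives qd = 141 - 4p. Without the control the market clears where 141 - 4p = 3p - 48, i.e. p* = 27 and q* = 33.
Since 19 < 27, the ceiling is binding.
At p = 19: qd = 141 - 4·19 = 65 and qs = 3·19 - 48 = 9.
Consumer surplus without the control is ½ · (35.25 - 27) · 33 = 136.125.
With the ceiling, 9 units are sold at 19 (assume they go to the highest-value buyers). The demand price at q = 9 is 33, so CS = ½ · [(35.25 - 19) + (33 - 19)] · 9 = 136.125.
Change in consumer surplus = 136.125 - 136.125 = 0.

0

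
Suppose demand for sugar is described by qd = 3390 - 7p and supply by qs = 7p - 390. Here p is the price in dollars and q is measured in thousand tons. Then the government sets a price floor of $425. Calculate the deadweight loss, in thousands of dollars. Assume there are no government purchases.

Without the control the market clears where 3390 - 7p = 7p - 390, i.e. p* = 270 and q* = 1500.
The floor of 425 is above the equilibrium price 270, so it binds.
At p = 425: qd = 3390 - 7·425 = 415 and qs = 7·425 - 390 = 2585.
Quantity traded falls to 415. At q = 415 the demand price is (3390 - 415)/7 = 425 and the supply price is (390 + 415)/7 = 115.
Deadweight loss = ½ · (425 - 115) · (1500 - 415) = ½ · 310 · 1085 = 168175.

168175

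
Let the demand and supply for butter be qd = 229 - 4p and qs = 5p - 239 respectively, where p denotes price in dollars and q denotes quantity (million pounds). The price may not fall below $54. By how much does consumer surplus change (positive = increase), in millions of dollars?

-34

Setting quantity demanded equal to quantity supplied, 229 - 4p = 5p - 239, gives p* = 52 and q* = 21.
The floor of 54 is above the equilibrium price 52, so it binds.
At p = 54: qd = 229 - 4·54 = 13 and qs = 5·54 - 239 = 31.
Consumer surplus without the control is ½ · (57.25 - 52) · 21 = 55.125.
With the floor, consumers buy 13 units at 54, so CS = ½ · (57.25 - 54) · 13 = 21.125.
Change in consumer surplus = 21.125 - 55.125 = -34.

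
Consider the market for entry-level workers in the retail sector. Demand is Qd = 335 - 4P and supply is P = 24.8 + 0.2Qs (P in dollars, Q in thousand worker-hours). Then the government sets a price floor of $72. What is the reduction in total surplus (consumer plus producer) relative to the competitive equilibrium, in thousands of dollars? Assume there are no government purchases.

1587.6

Rearranging supply gives Qs = 5P - 124. In a free market, 335 - 4P = 5P - 124 gives the equilibrium P* = 51, Q* = 131.
Because the floor (72) lies above the market-clearing price, it is binding.
At P = 72: Qd = 335 - 4·72 = 47 and Qs = 5·72 - 124 = 236.
Quantity traded falls to 47. At Q = 47 the demand price is (335 - 47)/4 = 72 and the supply price is (124 + 47)/5 = 34.2.
Deadweight loss = ½ · (72 - 34.2) · (131 - 47) = ½ · 37.8 · 84 = 1587.6.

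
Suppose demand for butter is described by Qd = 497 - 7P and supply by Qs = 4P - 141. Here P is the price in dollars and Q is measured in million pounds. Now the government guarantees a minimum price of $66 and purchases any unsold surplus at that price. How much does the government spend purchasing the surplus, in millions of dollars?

5808

Equilibrium: 497 - 7P = 4P - 141, so 638 = 11P and P* = 58, Q* = 91.
The floor of 66 is above the equilibrium price 58, so it binds.
At P = 66: Qd = 497 - 7·66 = 35 and Qs = 4·66 - 141 = 123.
Surplus = Qs - Qd = 88.
Government expenditure = surplus × support price = 88 × 66 = 5808.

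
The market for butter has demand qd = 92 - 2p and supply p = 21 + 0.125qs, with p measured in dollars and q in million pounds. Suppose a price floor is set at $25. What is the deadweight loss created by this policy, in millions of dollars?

0

Rearranging supply gives qs = 8p - 168. In a free market, 92 - 2p = 8p - 168 gives the equilibrium p* = 26, q* = 40.
Since 25 is below p* = 26, the floor does not bind and the free-market outcome prevails.
Since the control does not bind, no trades are prevented and deadweight loss is zero.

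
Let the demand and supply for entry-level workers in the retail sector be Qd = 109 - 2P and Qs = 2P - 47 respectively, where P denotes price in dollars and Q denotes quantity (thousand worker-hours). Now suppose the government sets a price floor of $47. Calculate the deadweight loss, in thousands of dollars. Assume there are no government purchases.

In a free market, 109 - 2P = 2P - 47 gives the equilibrium P* = 39, Q* = 31.
The floor of 47 is above the equilibrium price 39, so it binds.
At P = 47: Qd = 109 - 2·47 = 15 and Qs = 2·47 - 47 = 47.
Quantity traded falls to 15. At Q = 15 the demand price is (109 - 15)/2 = 47 and the supply price is (47 + 15)/2 = 31.
Deadweight loss = ½ · (47 - 31) · (31 - 15) = ½ · 16 · 16 = 128.

128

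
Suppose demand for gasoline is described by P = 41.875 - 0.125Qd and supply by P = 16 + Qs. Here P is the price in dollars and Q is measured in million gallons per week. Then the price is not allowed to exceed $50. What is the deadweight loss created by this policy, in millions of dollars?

Rearranging demand gives Qd = 335 - 8P; rearranging supply gives Qs = P - 16. Equilibrium: 335 - 8P = P - 16, so 351 = 9P and P* = 39, Q* = 23.
Since 50 is above P* = 39, the ceiling does not bind and the free-market outcome prevails.
Since the control does not bind, no trades are prevented and deadweight loss is zero.

0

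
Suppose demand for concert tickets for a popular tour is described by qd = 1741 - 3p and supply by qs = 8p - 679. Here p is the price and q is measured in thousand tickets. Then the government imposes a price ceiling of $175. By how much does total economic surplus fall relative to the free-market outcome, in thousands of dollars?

29700

Without the control the market clears where 1741 - 3p = 8p - 679, i.e. p* = 220 and q* = 1081.
Because the ceiling (175) lies below the market-clearing price, it is binding.
At p = 175: qd = 1741 - 3·175 = 1216 and qs = 8·175 - 679 = 721.
Quantity traded falls to 721. At q = 721 the demand price is (1741 - 721)/3 = 340 and the supply price is (679 + 721)/8 = 175.
Deadweight loss = ½ · (340 - 175) · (1081 - 721) = ½ · 165 · 360 = 29700.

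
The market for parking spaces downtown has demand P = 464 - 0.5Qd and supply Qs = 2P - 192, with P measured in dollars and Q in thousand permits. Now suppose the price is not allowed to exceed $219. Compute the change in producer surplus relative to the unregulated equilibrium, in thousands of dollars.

-18727

Rearranging demand gives Qd = 928 - 2P. Setting quantity demanded equal to quantity supplied, 928 - 2P = 2P - 192, gives P* = 280 and Q* = 368.
The ceiling of 219 is below the equilibrium price 280, so it binds.
At P = 219: Qd = 928 - 2·219 = 490 and Qs = 2·219 - 192 = 246.
Producer surplus without the control is ½ · (280 - 96) · 368 = 33856.
With the ceiling, producers sell 246 units at 219, so PS = ½ · (219 - 96) · 246 = 15129.
Change in producer surplus = 15129 - 33856 = -18727.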